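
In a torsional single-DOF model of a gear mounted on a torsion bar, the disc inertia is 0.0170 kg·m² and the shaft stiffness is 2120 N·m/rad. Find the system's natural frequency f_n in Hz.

56.2 Hz

ω_n = √(k_t/J) = √(2120/0.0170) = √124700 = 353.1 rad/s.
f_n = ω_n/(2π) = 353.1/6.283 = 56.20 Hz.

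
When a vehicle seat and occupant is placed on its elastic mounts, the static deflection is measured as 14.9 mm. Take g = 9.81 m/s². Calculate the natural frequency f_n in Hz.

4.08 Hz

ω_n = √(g/δ_st) = √(9.81/0.0149) = √658.4 = 25.66 rad/s.
f_n = ω_n/(2π) = 25.66/6.283 = 4.084 Hz.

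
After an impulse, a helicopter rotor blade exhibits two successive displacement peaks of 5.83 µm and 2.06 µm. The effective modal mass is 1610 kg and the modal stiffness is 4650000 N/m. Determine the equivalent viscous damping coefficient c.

28300 N·s/m

Logarithmic decrement δ = (1/n)·ln(x₀/x_n) = (1/1)·ln(5.83/2.06) = (1/1)·ln(2.830) = 1.040.
ζ = δ/√(4π² + δ²) = 1.040/√(39.48 + 1.08) = 1.040/6.369 = 0.1633.
c = ζ · 2√(km) = 0.1633 × 2√(4650000 × 1610) = 0.1633 × 173000 = 28270 N·s/m.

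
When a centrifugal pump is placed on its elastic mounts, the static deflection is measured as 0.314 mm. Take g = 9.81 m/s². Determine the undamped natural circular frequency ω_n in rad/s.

177 rad/s

ω_n = √(g/δ_st) = √(9.81/0.000314) = √31240 = 176.8 rad/s.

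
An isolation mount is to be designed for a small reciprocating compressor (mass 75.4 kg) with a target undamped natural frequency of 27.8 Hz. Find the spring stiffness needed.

2300000 N/m

ω_n = 2πf_n = 2π × 27.8 = 174.7 rad/s.
k = m·ω_n² = 75.4 × 174.7² = 75.4 × 30510 = 2300000 N/m.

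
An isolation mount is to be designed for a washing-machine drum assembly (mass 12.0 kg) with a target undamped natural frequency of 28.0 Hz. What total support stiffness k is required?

ω_n = 2πf_n = 2π × 28.0 = 175.9 rad/s.
k = m·ω_n² = 12.0 × 175.9² = 12.0 × 30950 = 371400 N/m.

371000 N/m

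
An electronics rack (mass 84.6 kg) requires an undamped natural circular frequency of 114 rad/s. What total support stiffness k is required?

k = m·ω_n² = 84.6 × 114.0² = 84.6 × 13000 = 1099000 N/m.

1100000 N/m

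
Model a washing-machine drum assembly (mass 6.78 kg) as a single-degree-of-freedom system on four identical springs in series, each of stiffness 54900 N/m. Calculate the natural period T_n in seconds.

0.140 s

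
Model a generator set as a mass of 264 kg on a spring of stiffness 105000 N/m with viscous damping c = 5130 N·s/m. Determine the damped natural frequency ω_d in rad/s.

ω_n = √(k/m) = √(105000/264) = 19.94 rad/s.
Critical damping c_c = 2√(k·m) = 2√(105000 × 264) = 10530 N·s/m, so ζ = c/c_c = 5130/10530 = 0.4872.
ω_d = ω_n√(1 − ζ²) = 19.94 × √(1 − 0.237) = 17.42 rad/s.

17.4 rad/s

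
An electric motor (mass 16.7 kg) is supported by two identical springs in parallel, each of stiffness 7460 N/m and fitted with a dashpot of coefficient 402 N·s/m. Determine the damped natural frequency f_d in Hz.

Parallel springs add: k_eq = 2 × 7460 = 14920 N/m.
ω_n = √(k_eq/m) = √(14920/16.7) = 29.89 rad/s.
Critical damping c_c = 2√(k_eq·m) = 2√(14920 × 16.7) = 998.3 N·s/m, so ζ = c/c_c = 402/998.3 = 0.4027.
ω_d = ω_n√(1 − ζ²) = 29.89 × √(1 − 0.162) = 27.36 rad/s.
f_d = ω_d/(2π) = 4.354 Hz.

4.35 Hz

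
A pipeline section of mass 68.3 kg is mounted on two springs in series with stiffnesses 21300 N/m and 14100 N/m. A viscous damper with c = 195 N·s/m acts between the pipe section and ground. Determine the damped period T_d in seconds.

0.568 s

Series springs: 1/k_eq = 1/21300 + 1/14100 = 0.0001179, so k_eq = 8484 N/m.
ω_n = √(k_eq/m) = √(8484/68.3) = 11.15 rad/s.
Critical damping c_c = 2√(k_eq·m) = 2√(8484 × 68.3) = 1522 N·s/m, so ζ = c/c_c = 195/1522 = 0.1281.
ω_d = ω_n√(1 − ζ²) = 11.15 × √(1 − 0.0164) = 11.05 rad/s.
T_d = 2π/ω_d = 0.5684 s.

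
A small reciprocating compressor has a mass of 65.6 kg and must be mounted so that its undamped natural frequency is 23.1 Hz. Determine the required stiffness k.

ω_n = 2πf_n = 2π × 23.1 = 145.1 rad/s.
k = m·ω_n² = 65.6 × 145.1² = 65.6 × 21070 = 1382000 N/m.

1380000 N/m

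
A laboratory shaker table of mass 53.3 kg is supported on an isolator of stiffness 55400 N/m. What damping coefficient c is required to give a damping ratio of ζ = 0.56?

1920 N·s/m

c_c = 2√(k·m) = 2√(55400 × 53.3) = 3437 N·s/m.
c = ζ·c_c = 0.56 × 3437 = 1925 N·s/m.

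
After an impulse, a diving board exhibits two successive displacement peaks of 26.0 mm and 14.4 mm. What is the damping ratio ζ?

Logarithmic decrement δ = (1/n)·ln(x₀/x_n) = (1/1)·ln(26.0/14.4) = (1/1)·ln(1.806) = 0.5909.
ζ = δ/√(4π² + δ²) = 0.5909/√(39.48 + 0.349) = 0.5909/6.311 = 0.09363.

0.0936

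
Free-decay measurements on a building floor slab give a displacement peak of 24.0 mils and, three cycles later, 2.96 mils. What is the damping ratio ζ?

Logarithmic decrement δ = (1/n)·ln(x₀/x_n) = (1/3)·ln(24.0/2.96) = (1/3)·ln(8.108) = 0.6976.
ζ = δ/√(4π² + δ²) = 0.6976/√(39.48 + 0.487) = 0.6976/6.322 = 0.1104.

0.110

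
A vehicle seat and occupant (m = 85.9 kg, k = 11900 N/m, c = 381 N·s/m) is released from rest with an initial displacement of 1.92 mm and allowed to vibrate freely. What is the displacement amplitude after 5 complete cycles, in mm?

0.00463 mm

ζ = c/(2√(km)) = 381/(2√(11900 × 85.9)) = 381/2022 = 0.1884.
Logarithmic decrement δ = 2πζ/√(1 − ζ²) = 2π × 0.1884/√(1 − 0.0355) = 1.205.
After n cycles, x_n/x₀ = e^(−nδ), so x_5 = 1.92 × e^(−5 × 1.205) = 1.92 × 0.002412 = 0.004631 mm.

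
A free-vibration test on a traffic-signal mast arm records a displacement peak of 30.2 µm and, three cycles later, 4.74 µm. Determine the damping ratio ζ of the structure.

Logarithmic decrement δ = (1/n)·ln(x₀/x_n) = (1/3)·ln(30.2/4.74) = (1/3)·ln(6.371) = 0.6173.
ζ = δ/√(4π² + δ²) = 0.6173/√(39.48 + 0.381) = 0.6173/6.313 = 0.09777.

0.0978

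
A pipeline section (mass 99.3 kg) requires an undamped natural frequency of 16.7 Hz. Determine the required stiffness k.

1090000 N/m

ω_n = 2πf_n = 2π × 16.7 = 104.9 rad/s.
k = m·ω_n² = 99.3 × 104.9² = 99.3 × 11010 = 1093000 N/m.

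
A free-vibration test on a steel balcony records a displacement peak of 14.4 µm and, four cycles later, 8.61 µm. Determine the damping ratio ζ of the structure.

0.0205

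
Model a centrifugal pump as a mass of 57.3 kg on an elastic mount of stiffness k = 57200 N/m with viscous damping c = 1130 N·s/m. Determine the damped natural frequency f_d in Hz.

4.78 Hz

ω_n = √(k/m) = √(57200/57.3) = 31.60 rad/s.
Critical damping c_c = 2√(k·m) = 2√(57200 × 57.3) = 3621 N·s/m, so ζ = c/c_c = 1130/3621 = 0.3121.
ω_d = ω_n√(1 − ζ²) = 31.60 × √(1 − 0.0974) = 30.02 rad/s.
f_d = ω_d/(2π) = 4.777 Hz.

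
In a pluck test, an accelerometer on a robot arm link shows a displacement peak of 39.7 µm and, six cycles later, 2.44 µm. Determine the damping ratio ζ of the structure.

0.0738

Logarithmic decrement δ = (1/n)·ln(x₀/x_n) = (1/6)·ln(39.7/2.44) = (1/6)·ln(16.27) = 0.4649.
ζ = δ/√(4π² + δ²) = 0.4649/√(39.48 + 0.216) = 0.4649/6.300 = 0.07379.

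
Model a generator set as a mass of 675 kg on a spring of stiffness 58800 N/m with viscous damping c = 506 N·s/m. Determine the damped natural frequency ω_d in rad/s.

9.33 rad/s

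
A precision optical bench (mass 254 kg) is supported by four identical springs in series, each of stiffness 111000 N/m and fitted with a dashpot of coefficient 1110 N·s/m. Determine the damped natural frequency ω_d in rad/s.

Series springs: 1/k_eq = 4/111000, so k_eq = 111000/4 = 27750 N/m.
ω_n = √(k_eq/m) = √(27750/254) = 10.45 rad/s.
Critical damping c_c = 2√(k_eq·m) = 2√(27750 × 254) = 5310 N·s/m, so ζ = c/c_c = 1110/5310 = 0.2090.
ω_d = ω_n√(1 − ζ²) = 10.45 × √(1 − 0.0437) = 10.22 rad/s.

10.2 rad/s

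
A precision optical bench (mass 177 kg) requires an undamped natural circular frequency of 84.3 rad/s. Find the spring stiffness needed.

1260000 N/m

k = m·ω_n² = 177 × 84.30² = 177 × 7106 = 1258000 N/m.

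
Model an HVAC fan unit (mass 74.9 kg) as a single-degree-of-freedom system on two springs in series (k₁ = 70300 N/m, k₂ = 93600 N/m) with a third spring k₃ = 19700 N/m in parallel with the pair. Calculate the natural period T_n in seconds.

Series pair: k_s = k₁k₂/(k₁+k₂) = (70300)(93600)/(70300 + 93600) = 40150 N/m. In parallel with k₃: k_eq = 40150 + 19700 = 59850 N/m.
ω_n = √(k_eq/m) = √(59850/74.9) = √799.0 = 28.27 rad/s.
T_n = 2π/ω_n = 6.283/28.27 = 0.2223 s.

0.222 s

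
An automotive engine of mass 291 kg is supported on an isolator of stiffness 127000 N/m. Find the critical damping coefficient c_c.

12200 N·s/m

c_c = 2√(k·m) = 2√(127000 × 291) = 2 × 6079 = 12160 N·s/m.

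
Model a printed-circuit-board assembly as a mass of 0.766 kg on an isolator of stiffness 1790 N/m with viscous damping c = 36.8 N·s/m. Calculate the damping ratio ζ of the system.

ω_n = √(k/m) = √(1790/0.766) = 48.34 rad/s.
Critical damping c_c = 2√(k·m) = 2√(1790 × 0.766) = 74.06 N·s/m, so ζ = c/c_c = 36.8/74.06 = 0.4969.

0.497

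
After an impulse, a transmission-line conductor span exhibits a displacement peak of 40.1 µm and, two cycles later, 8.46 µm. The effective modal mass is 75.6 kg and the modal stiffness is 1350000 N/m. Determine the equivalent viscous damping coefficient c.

2480 N·s/m

Logarithmic decrement δ = (1/n)·ln(x₀/x_n) = (1/2)·ln(40.1/8.46) = (1/2)·ln(4.740) = 0.7780.
ζ = δ/√(4π² + δ²) = 0.7780/√(39.48 + 0.605) = 0.7780/6.331 = 0.1229.
c = ζ · 2√(km) = 0.1229 × 2√(1350000 × 75.6) = 0.1229 × 20200 = 2483 N·s/m.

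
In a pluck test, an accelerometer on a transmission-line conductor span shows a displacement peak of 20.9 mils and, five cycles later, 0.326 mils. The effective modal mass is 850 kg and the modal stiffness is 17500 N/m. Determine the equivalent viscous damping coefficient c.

1010 N·s/m

Logarithmic decrement δ = (1/n)·ln(x₀/x_n) = (1/5)·ln(20.9/0.326) = (1/5)·ln(64.11) = 0.8321.
ζ = δ/√(4π² + δ²) = 0.8321/√(39.48 + 0.692) = 0.8321/6.338 = 0.1313.
c = ζ · 2√(km) = 0.1313 × 2√(17500 × 850) = 0.1313 × 7714 = 1013 N·s/m.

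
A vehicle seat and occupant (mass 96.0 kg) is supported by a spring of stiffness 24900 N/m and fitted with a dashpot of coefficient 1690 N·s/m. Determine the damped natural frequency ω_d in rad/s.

13.5 rad/s

ω_n = √(k/m) = √(24900/96.0) = 16.11 rad/s.
Critical damping c_c = 2√(k·m) = 2√(24900 × 96.0) = 3092 N·s/m, so ζ = c/c_c = 1690/3092 = 0.5465.
ω_d = ω_n√(1 − ζ²) = 16.11 × √(1 − 0.299) = 13.49 rad/s.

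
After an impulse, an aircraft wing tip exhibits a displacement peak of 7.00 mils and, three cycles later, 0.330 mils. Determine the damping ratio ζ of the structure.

Logarithmic decrement δ = (1/n)·ln(x₀/x_n) = (1/3)·ln(7.00/0.330) = (1/3)·ln(21.21) = 1.018.
ζ = δ/√(4π² + δ²) = 1.018/√(39.48 + 1.04) = 1.018/6.365 = 0.1600.

0.160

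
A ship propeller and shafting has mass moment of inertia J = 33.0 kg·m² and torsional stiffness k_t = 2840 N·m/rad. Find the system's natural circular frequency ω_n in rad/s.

9.28 rad/s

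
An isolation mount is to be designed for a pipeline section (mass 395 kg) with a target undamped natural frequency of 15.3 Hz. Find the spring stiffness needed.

ω_n = 2πf_n = 2π × 15.3 = 96.13 rad/s.
k = m·ω_n² = 395 × 96.13² = 395 × 9242 = 3650000 N/m.

3650000 N/m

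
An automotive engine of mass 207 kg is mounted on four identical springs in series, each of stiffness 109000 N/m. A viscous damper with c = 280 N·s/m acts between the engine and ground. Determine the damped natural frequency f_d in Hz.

1.82 Hz

Series springs: 1/k_eq = 4/109000, so k_eq = 109000/4 = 27250 N/m.
ω_n = √(k_eq/m) = √(27250/207) = 11.47 rad/s.
Critical damping c_c = 2√(k_eq·m) = 2√(27250 × 207) = 4750 N·s/m, so ζ = c/c_c = 280/4750 = 0.05895.
ω_d = ω_n√(1 − ζ²) = 11.47 × √(1 − 0.00347) = 11.45 rad/s.
f_d = ω_d/(2π) = 1.823 Hz.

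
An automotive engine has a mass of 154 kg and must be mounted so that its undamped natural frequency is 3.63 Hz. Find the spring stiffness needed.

80100 N/m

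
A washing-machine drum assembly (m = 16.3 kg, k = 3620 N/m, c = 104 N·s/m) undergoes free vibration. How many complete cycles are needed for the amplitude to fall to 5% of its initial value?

3 cycles

ζ = c/(2√(km)) = 104/(2√(3620 × 16.3)) = 104/485.8 = 0.2141.
Logarithmic decrement δ = 2πζ/√(1 − ζ²) = 2π × 0.2141/√(1 − 0.0458) = 1.377.
x_n/x₀ = e^(−nδ) ≤ 0.05; take ln: n ≥ ln(1/0.05)/δ = 2.996/1.377 = 2.176.
So 3 complete cycles are required.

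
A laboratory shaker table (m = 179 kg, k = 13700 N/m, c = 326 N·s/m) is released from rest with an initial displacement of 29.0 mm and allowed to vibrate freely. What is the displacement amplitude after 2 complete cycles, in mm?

7.78 mm

ζ = c/(2√(km)) = 326/(2√(13700 × 179)) = 326/3132 = 0.1041.
Logarithmic decrement δ = 2πζ/√(1 − ζ²) = 2π × 0.1041/√(1 − 0.0108) = 0.6576.
After n cycles, x_n/x₀ = e^(−nδ), so x_2 = 29.0 × e^(−2 × 0.6576) = 29.0 × 0.2684 = 7.785 mm.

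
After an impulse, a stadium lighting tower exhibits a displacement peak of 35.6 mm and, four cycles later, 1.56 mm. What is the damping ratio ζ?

0.123

Logarithmic decrement δ = (1/n)·ln(x₀/x_n) = (1/4)·ln(35.6/1.56) = (1/4)·ln(22.82) = 0.7819.
ζ = δ/√(4π² + δ²) = 0.7819/√(39.48 + 0.611) = 0.7819/6.332 = 0.1235.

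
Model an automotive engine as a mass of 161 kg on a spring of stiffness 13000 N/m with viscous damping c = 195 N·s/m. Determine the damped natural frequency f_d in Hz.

1.43 Hz

ω_n = √(k/m) = √(13000/161) = 8.986 rad/s.
Critical damping c_c = 2√(k·m) = 2√(13000 × 161) = 2893 N·s/m, so ζ = c/c_c = 195/2893 = 0.06739.
ω_d = ω_n√(1 − ζ²) = 8.986 × √(1 − 0.00454) = 8.965 rad/s.
f_d = ω_d/(2π) = 1.427 Hz.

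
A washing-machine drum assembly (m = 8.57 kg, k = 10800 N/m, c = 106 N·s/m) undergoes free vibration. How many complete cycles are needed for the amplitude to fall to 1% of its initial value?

5 cycles

ζ = c/(2√(km)) = 106/(2√(10800 × 8.57)) = 106/608.5 = 0.1742.
Logarithmic decrement δ = 2πζ/√(1 − ζ²) = 2π × 0.1742/√(1 − 0.0303) = 1.112.
x_n/x₀ = e^(−nδ) ≤ 0.01; take ln: n ≥ ln(1/0.01)/δ = 4.605/1.112 = 4.143.
So 5 complete cycles are required.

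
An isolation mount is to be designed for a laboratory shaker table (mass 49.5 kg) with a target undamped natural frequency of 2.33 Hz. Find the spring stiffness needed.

ω_n = 2πf_n = 2π × 2.33 = 14.64 rad/s.
k = m·ω_n² = 49.5 × 14.64² = 49.5 × 214.3 = 10610 N/m.

10600 N/m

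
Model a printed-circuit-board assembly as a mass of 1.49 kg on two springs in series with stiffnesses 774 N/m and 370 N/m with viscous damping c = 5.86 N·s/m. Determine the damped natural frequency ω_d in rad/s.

Series springs: 1/k_eq = 1/774 + 1/370 = 0.003995, so k_eq = 250.3 N/m.
ω_n = √(k_eq/m) = √(250.3/1.49) = 12.96 rad/s.
Critical damping c_c = 2√(k_eq·m) = 2√(250.3 × 1.49) = 38.63 N·s/m, so ζ = c/c_c = 5.86/38.63 = 0.1517.
ω_d = ω_n√(1 − ζ²) = 12.96 × √(1 − 0.0230) = 12.81 rad/s.

12.8 rad/s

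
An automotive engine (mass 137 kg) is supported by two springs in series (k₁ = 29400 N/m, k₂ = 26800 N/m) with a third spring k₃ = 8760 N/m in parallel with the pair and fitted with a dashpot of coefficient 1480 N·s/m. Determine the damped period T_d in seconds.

Series pair: k_s = k₁k₂/(k₁+k₂) = (29400)(26800)/(29400 + 26800) = 14020 N/m. In parallel with k₃: k_eq = 14020 + 8760 = 22780 N/m.
ω_n = √(k_eq/m) = √(22780/137) = 12.89 rad/s.
Critical damping c_c = 2√(k_eq·m) = 2√(22780 × 137) = 3533 N·s/m, so ζ = c/c_c = 1480/3533 = 0.4189.
ω_d = ω_n√(1 − ζ²) = 12.89 × √(1 − 0.175) = 11.71 rad/s.
T_d = 2π/ω_d = 0.5366 s.

0.537 s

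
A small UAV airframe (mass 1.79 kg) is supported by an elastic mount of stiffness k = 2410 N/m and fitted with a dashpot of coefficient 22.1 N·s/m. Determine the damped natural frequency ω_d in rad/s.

36.2 rad/s

ω_n = √(k/m) = √(2410/1.79) = 36.69 rad/s.
Critical damping c_c = 2√(k·m) = 2√(2410 × 1.79) = 131.4 N·s/m, so ζ = c/c_c = 22.1/131.4 = 0.1682.
ω_d = ω_n√(1 − ζ²) = 36.69 × √(1 − 0.0283) = 36.17 rad/s.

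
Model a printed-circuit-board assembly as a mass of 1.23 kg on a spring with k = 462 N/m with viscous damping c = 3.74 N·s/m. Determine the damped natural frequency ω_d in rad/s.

19.3 rad/s

ω_n = √(k/m) = √(462.0/1.23) = 19.38 rad/s.
Critical damping c_c = 2√(k·m) = 2√(462.0 × 1.23) = 47.68 N·s/m, so ζ = c/c_c = 3.74/47.68 = 0.07845.
ω_d = ω_n√(1 − ζ²) = 19.38 × √(1 − 0.00615) = 19.32 rad/s.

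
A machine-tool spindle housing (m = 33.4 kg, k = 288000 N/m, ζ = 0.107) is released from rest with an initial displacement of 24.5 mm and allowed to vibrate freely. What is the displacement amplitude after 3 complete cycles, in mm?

3.22 mm

Logarithmic decrement δ = 2πζ/√(1 − ζ²) = 2π × 0.1070/√(1 − 0.0114) = 0.6762.
After n cycles, x_n/x₀ = e^(−nδ), so x_3 = 24.5 × e^(−3 × 0.6762) = 24.5 × 0.1315 = 3.222 mm.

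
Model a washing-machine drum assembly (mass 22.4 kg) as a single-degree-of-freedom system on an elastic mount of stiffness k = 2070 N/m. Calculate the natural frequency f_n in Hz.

1.53 Hz

ω_n = √(k/m) = √(2070/22.4) = √92.41 = 9.613 rad/s.
f_n = ω_n/(2π) = 9.613/6.283 = 1.530 Hz.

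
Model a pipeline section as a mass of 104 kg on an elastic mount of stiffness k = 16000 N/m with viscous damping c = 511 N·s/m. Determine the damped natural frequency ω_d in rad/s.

ω_n = √(k/m) = √(16000/104) = 12.40 rad/s.
Critical damping c_c = 2√(k·m) = 2√(16000 × 104) = 2580 N·s/m, so ζ = c/c_c = 511/2580 = 0.1981.
ω_d = ω_n√(1 − ζ²) = 12.40 × √(1 − 0.0392) = 12.16 rad/s.

12.2 rad/s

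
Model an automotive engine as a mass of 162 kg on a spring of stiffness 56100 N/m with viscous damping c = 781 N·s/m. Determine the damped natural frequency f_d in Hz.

2.94 Hz

ω_n = √(k/m) = √(56100/162) = 18.61 rad/s.
Critical damping c_c = 2√(k·m) = 2√(56100 × 162) = 6029 N·s/m, so ζ = c/c_c = 781/6029 = 0.1295.
ω_d = ω_n√(1 − ζ²) = 18.61 × √(1 − 0.0168) = 18.45 rad/s.
f_d = ω_d/(2π) = 2.937 Hz.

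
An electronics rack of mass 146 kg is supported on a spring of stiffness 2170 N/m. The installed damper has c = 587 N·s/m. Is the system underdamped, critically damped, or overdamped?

underdamped

c_c = 2√(k·m) = 1126 N·s/m; ζ = c/c_c = 587/1126 = 0.521.
Since ζ < 1 the system is underdamped.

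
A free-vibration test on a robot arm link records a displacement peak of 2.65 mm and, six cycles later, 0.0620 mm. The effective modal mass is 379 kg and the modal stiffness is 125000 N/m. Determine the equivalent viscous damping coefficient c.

Logarithmic decrement δ = (1/n)·ln(x₀/x_n) = (1/6)·ln(2.65/0.0620) = (1/6)·ln(42.74) = 0.6259.
ζ = δ/√(4π² + δ²) = 0.6259/√(39.48 + 0.392) = 0.6259/6.314 = 0.09912.
c = ζ · 2√(km) = 0.09912 × 2√(125000 × 379) = 0.09912 × 13770 = 1364 N·s/m.

1360 N·s/m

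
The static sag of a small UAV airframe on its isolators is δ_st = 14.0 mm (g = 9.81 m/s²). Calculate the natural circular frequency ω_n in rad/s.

ω_n = √(g/δ_st) = √(9.81/0.0140) = √700.7 = 26.47 rad/s.

26.5 rad/s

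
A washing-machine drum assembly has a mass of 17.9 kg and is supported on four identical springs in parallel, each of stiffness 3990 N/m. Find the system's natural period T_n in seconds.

0.210 s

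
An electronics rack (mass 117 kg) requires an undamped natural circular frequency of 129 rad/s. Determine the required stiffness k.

k = m·ω_n² = 117 × 129.0² = 117 × 16640 = 1947000 N/m.

1950000 N/m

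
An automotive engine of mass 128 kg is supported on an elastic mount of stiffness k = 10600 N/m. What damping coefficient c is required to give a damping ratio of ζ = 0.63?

1470 N·s/m

c_c = 2√(k·m) = 2√(10600 × 128) = 2330 N·s/m.
c = ζ·c_c = 0.63 × 2330 = 1468 N·s/m.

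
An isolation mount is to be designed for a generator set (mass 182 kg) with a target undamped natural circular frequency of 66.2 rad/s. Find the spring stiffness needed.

k = m·ω_n² = 182 × 66.20² = 182 × 4382 = 797600 N/m.

798000 N/m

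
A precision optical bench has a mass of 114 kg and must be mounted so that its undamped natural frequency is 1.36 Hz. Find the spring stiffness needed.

8320 N/m

ω_n = 2πf_n = 2π × 1.36 = 8.545 rad/s.
k = m·ω_n² = 114 × 8.545² = 114 × 73.02 = 8324 N/m.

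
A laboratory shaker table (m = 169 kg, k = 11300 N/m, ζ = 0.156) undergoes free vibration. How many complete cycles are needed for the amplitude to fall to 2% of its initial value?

Logarithmic decrement δ = 2πζ/√(1 − ζ²) = 2π × 0.1560/√(1 − 0.0243) = 0.9923.
x_n/x₀ = e^(−nδ) ≤ 0.02; take ln: n ≥ ln(1/0.02)/δ = 3.912/0.9923 = 3.942.
So 4 complete cycles are required.

4 cycles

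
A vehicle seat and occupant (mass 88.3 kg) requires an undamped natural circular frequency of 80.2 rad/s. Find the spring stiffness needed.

568000 N/m

k = m·ω_n² = 88.3 × 80.20² = 88.3 × 6432 = 567900 N/m.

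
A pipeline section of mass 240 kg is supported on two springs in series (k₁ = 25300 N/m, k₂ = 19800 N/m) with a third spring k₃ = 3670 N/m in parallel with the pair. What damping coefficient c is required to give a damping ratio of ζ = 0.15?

Series pair: k_s = k₁k₂/(k₁+k₂) = (25300)(19800)/(25300 + 19800) = 11110 N/m. In parallel with k₃: k_eq = 11110 + 3670 = 14780 N/m.
c_c = 2√(k_eq·m) = 2√(14780 × 240) = 3766 N·s/m.
c = ζ·c_c = 0.15 × 3766 = 565.0 N·s/m.

565 N·s/m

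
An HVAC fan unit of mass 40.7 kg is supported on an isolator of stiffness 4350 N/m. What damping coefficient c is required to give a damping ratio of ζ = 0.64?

c_c = 2√(k·m) = 2√(4350 × 40.7) = 841.5 N·s/m.
c = ζ·c_c = 0.64 × 841.5 = 538.6 N·s/m.

539 N·s/m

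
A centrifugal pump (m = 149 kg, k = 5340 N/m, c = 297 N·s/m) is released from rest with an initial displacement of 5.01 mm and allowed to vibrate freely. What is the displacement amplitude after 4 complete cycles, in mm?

ζ = c/(2√(km)) = 297/(2√(5340 × 149)) = 297/1784 = 0.1665.
Logarithmic decrement δ = 2πζ/√(1 − ζ²) = 2π × 0.1665/√(1 − 0.0277) = 1.061.
After n cycles, x_n/x₀ = e^(−nδ), so x_4 = 5.01 × e^(−4 × 1.061) = 5.01 × 0.01436 = 0.07194 mm.

0.0719 mm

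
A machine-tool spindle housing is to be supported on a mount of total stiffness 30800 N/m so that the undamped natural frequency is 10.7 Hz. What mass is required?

ω_n = 2πf_n = 2π × 10.7 = 67.23 rad/s.
m = k/ω_n² = 30800/67.23² = 30800/4520 = 6.814 kg.

6.81 kg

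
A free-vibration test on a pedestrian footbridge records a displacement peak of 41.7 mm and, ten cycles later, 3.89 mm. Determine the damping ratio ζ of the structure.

0.0377

Logarithmic decrement δ = (1/n)·ln(x₀/x_n) = (1/10)·ln(41.7/3.89) = (1/10)·ln(10.72) = 0.2372.
ζ = δ/√(4π² + δ²) = 0.2372/√(39.48 + 0.0563) = 0.2372/6.288 = 0.03773.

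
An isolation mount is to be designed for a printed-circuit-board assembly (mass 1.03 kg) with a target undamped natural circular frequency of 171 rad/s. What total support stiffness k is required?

k = m·ω_n² = 1.03 × 171.0² = 1.03 × 29240 = 30120 N/m.

30100 N/m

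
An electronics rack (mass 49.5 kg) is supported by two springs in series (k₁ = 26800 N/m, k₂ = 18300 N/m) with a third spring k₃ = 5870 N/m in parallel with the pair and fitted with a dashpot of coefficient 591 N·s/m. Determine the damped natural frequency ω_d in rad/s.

17.4 rad/s

Series pair: k_s = k₁k₂/(k₁+k₂) = (26800)(18300)/(26800 + 18300) = 10870 N/m. In parallel with k₃: k_eq = 10870 + 5870 = 16740 N/m.
ω_n = √(k_eq/m) = √(16740/49.5) = 18.39 rad/s.
Critical damping c_c = 2√(k_eq·m) = 2√(16740 × 49.5) = 1821 N·s/m, so ζ = c/c_c = 591/1821 = 0.3246.
ω_d = ω_n√(1 − ζ²) = 18.39 × √(1 − 0.105) = 17.40 rad/s.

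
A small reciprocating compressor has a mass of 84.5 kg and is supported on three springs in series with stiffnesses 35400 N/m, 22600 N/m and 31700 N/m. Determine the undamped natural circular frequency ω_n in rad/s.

10.7 rad/s

Series springs: 1/k_eq = 1/35400 + 1/22600 + 1/31700 = 0.0001040, so k_eq = 9611 N/m.
ω_n = √(k_eq/m) = √(9611/84.5) = √113.7 = 10.67 rad/s.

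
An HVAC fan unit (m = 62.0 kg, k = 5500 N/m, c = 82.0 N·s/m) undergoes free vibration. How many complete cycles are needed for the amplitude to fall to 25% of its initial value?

4 cycles

ζ = c/(2√(km)) = 82.0/(2√(5500 × 62.0)) = 82.0/1168 = 0.07021.
Logarithmic decrement δ = 2πζ/√(1 − ζ²) = 2π × 0.07021/√(1 − 0.00493) = 0.4422.
x_n/x₀ = e^(−nδ) ≤ 0.25; take ln: n ≥ ln(1/0.25)/δ = 1.386/0.4422 = 3.135.
So 4 complete cycles are required.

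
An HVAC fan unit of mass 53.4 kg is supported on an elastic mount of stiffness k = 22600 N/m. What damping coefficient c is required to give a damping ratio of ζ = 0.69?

1520 N·s/m

c_c = 2√(k·m) = 2√(22600 × 53.4) = 2197 N·s/m.
c = ζ·c_c = 0.69 × 2197 = 1516 N·s/m.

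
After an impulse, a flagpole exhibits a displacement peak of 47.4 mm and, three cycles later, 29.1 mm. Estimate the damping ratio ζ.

Logarithmic decrement δ = (1/n)·ln(x₀/x_n) = (1/3)·ln(47.4/29.1) = (1/3)·ln(1.629) = 0.1626.
ζ = δ/√(4π² + δ²) = 0.1626/√(39.48 + 0.0264) = 0.1626/6.285 = 0.02587.

0.0259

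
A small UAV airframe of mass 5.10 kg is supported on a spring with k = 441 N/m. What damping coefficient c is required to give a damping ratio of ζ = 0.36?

34.1 N·s/m

c_c = 2√(k·m) = 2√(441.0 × 5.10) = 94.85 N·s/m.
c = ζ·c_c = 0.36 × 94.85 = 34.15 N·s/m.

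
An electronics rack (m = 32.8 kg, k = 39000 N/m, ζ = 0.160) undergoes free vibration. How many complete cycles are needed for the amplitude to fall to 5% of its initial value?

3 cycles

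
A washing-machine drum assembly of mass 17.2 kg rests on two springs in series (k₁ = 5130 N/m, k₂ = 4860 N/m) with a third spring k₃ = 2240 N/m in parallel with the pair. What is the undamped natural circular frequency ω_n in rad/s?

Series pair: k_s = k₁k₂/(k₁+k₂) = (5130)(4860)/(5130 + 4860) = 2496 N/m. In parallel with k₃: k_eq = 2496 + 2240 = 4736 N/m.
ω_n = √(k_eq/m) = √(4736/17.2) = √275.3 = 16.59 rad/s.

16.6 rad/s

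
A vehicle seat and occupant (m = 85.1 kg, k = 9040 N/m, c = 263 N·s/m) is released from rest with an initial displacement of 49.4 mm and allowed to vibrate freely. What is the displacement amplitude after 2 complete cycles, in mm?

7.35 mm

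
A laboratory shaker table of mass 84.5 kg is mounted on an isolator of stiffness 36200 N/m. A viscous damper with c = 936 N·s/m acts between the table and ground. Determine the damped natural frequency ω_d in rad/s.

19.9 rad/s

ω_n = √(k/m) = √(36200/84.5) = 20.70 rad/s.
Critical damping c_c = 2√(k·m) = 2√(36200 × 84.5) = 3498 N·s/m, so ζ = c/c_c = 936/3498 = 0.2676.
ω_d = ω_n√(1 − ζ²) = 20.70 × √(1 − 0.0716) = 19.94 rad/s.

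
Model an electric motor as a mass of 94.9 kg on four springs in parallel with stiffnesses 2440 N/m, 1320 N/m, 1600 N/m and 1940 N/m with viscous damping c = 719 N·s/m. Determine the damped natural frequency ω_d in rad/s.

7.91 rad/s

Parallel springs add: k_eq = 2440 + 1320 + 1600 + 1940 = 7300 N/m.
ω_n = √(k_eq/m) = √(7300/94.9) = 8.771 rad/s.
Critical damping c_c = 2√(k_eq·m) = 2√(7300 × 94.9) = 1665 N·s/m, so ζ = c/c_c = 719/1665 = 0.4319.
ω_d = ω_n√(1 − ζ²) = 8.771 × √(1 − 0.187) = 7.910 rad/s.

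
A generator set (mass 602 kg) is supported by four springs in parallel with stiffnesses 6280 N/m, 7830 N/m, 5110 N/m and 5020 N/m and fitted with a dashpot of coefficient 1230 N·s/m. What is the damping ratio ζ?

0.161

Parallel springs add: k_eq = 6280 + 7830 + 5110 + 5020 = 24240 N/m.
ω_n = √(k_eq/m) = √(24240/602) = 6.346 rad/s.
Critical damping c_c = 2√(k_eq·m) = 2√(24240 × 602) = 7640 N·s/m, so ζ = c/c_c = 1230/7640 = 0.1610.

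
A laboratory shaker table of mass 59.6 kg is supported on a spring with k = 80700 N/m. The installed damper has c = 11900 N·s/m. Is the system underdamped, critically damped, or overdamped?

overdamped

c_c = 2√(k·m) = 4386 N·s/m; ζ = c/c_c = 11900/4386 = 2.71.
Since ζ > 1 the system is overdamped.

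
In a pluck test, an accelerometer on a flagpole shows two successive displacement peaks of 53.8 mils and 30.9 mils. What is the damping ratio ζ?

Logarithmic decrement δ = (1/n)·ln(x₀/x_n) = (1/1)·ln(53.8/30.9) = (1/1)·ln(1.741) = 0.5545.
ζ = δ/√(4π² + δ²) = 0.5545/√(39.48 + 0.307) = 0.5545/6.308 = 0.08791.

0.0879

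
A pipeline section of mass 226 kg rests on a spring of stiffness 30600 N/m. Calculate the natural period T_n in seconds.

0.540 s

ω_n = √(k/m) = √(30600/226) = √135.4 = 11.64 rad/s.
T_n = 2π/ω_n = 6.283/11.64 = 0.5400 s.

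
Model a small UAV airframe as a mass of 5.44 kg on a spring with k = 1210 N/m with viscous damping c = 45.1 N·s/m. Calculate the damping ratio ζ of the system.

0.278

ω_n = √(k/m) = √(1210/5.44) = 14.91 rad/s.
Critical damping c_c = 2√(k·m) = 2√(1210 × 5.44) = 162.3 N·s/m, so ζ = c/c_c = 45.1/162.3 = 0.2779.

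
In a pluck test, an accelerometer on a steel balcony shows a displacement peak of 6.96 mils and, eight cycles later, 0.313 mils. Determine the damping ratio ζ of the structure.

Logarithmic decrement δ = (1/n)·ln(x₀/x_n) = (1/8)·ln(6.96/0.313) = (1/8)·ln(22.24) = 0.3877.
ζ = δ/√(4π² + δ²) = 0.3877/√(39.48 + 0.150) = 0.3877/6.295 = 0.06159.

0.0616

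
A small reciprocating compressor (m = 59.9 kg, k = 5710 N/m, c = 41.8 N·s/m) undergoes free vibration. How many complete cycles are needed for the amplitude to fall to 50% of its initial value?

ζ = c/(2√(km)) = 41.8/(2√(5710 × 59.9)) = 41.8/1170 = 0.03574.
Logarithmic decrement δ = 2πζ/√(1 − ζ²) = 2π × 0.03574/√(1 − 0.00128) = 0.2247.
x_n/x₀ = e^(−nδ) ≤ 0.5; take ln: n ≥ ln(1/0.5)/δ = 0.6931/0.2247 = 3.085.
So 4 complete cycles are required.

4 cycles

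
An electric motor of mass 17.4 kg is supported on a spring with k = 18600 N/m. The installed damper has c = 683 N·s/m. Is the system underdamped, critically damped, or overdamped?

underdamped

c_c = 2√(k·m) = 1138 N·s/m; ζ = c/c_c = 683/1138 = 0.600.
Since ζ < 1 the system is underdamped.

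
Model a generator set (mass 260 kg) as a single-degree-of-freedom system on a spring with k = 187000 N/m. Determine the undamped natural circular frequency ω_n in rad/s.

ω_n = √(k/m) = √(187000/260) = √719.2 = 26.82 rad/s.

26.8 rad/s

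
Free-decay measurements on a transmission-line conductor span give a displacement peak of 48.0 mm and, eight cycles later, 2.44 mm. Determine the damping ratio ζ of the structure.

Logarithmic decrement δ = (1/n)·ln(x₀/x_n) = (1/8)·ln(48.0/2.44) = (1/8)·ln(19.67) = 0.3724.
ζ = δ/√(4π² + δ²) = 0.3724/√(39.48 + 0.139) = 0.3724/6.294 = 0.05917.

0.0592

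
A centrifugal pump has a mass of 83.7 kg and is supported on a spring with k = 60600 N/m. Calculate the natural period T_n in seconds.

0.234 s

ω_n = √(k/m) = √(60600/83.7) = √724.0 = 26.91 rad/s.
T_n = 2π/ω_n = 6.283/26.91 = 0.2335 s.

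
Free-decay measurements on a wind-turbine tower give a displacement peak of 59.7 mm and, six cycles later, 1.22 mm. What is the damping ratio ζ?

0.103

Logarithmic decrement δ = (1/n)·ln(x₀/x_n) = (1/6)·ln(59.7/1.22) = (1/6)·ln(48.93) = 0.6484.
ζ = δ/√(4π² + δ²) = 0.6484/√(39.48 + 0.420) = 0.6484/6.317 = 0.1027.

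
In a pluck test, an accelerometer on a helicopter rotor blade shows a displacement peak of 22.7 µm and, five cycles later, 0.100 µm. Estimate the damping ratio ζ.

Logarithmic decrement δ = (1/n)·ln(x₀/x_n) = (1/5)·ln(22.7/0.100) = (1/5)·ln(227.0) = 1.085.
ζ = δ/√(4π² + δ²) = 1.085/√(39.48 + 1.18) = 1.085/6.376 = 0.1702.

0.170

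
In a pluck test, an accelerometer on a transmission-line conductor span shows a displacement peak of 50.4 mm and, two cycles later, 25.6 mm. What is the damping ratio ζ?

0.0538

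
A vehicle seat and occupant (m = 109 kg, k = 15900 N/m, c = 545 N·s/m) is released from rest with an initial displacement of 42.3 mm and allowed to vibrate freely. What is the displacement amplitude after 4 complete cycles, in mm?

0.207 mm

ζ = c/(2√(km)) = 545/(2√(15900 × 109)) = 545/2633 = 0.2070.
Logarithmic decrement δ = 2πζ/√(1 − ζ²) = 2π × 0.2070/√(1 − 0.0428) = 1.329.
After n cycles, x_n/x₀ = e^(−nδ), so x_4 = 42.3 × e^(−4 × 1.329) = 42.3 × 0.004905 = 0.2075 mm.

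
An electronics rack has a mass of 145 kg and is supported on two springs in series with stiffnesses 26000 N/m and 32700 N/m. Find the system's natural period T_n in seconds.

Series springs: 1/k_eq = 1/26000 + 1/32700 = 6.904×10^-5, so k_eq = 14480 N/m.
ω_n = √(k_eq/m) = √(14480/145) = √99.89 = 9.994 rad/s.
T_n = 2π/ω_n = 6.283/9.994 = 0.6287 s.

0.629 s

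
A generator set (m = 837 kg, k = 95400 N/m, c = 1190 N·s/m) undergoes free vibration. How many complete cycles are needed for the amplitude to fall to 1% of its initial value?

ζ = c/(2√(km)) = 1190/(2√(95400 × 837)) = 1190/17870 = 0.06659.
Logarithmic decrement δ = 2πζ/√(1 − ζ²) = 2π × 0.06659/√(1 − 0.00443) = 0.4193.
x_n/x₀ = e^(−nδ) ≤ 0.01; take ln: n ≥ ln(1/0.01)/δ = 4.605/0.4193 = 10.98.
So 11 complete cycles are required.

11 cycles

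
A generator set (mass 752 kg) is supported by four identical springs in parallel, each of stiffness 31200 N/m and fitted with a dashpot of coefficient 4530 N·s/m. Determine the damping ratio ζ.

0.234

Parallel springs add: k_eq = 4 × 31200 = 124800 N/m.
ω_n = √(k_eq/m) = √(124800/752) = 12.88 rad/s.
Critical damping c_c = 2√(k_eq·m) = 2√(124800 × 752) = 19380 N·s/m, so ζ = c/c_c = 4530/19380 = 0.2338.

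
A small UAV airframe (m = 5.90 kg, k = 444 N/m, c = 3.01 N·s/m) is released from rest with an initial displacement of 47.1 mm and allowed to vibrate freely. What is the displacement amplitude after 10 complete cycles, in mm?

ζ = c/(2√(km)) = 3.01/(2√(444 × 5.90)) = 3.01/102.4 = 0.02940.
Logarithmic decrement δ = 2πζ/√(1 − ζ²) = 2π × 0.02940/√(1 − 0.000865) = 0.1848.
After n cycles, x_n/x₀ = e^(−nδ), so x_10 = 47.1 × e^(−10 × 0.1848) = 47.1 × 0.1575 = 7.418 mm.

7.42 mm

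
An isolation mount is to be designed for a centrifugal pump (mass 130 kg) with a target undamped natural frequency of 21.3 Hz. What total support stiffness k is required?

ω_n = 2πf_n = 2π × 21.3 = 133.8 rad/s.
k = m·ω_n² = 130 × 133.8² = 130 × 17910 = 2328000 N/m.

2330000 N/m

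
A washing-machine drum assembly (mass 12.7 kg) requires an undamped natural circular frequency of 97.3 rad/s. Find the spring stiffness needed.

120000 N/m

k = m·ω_n² = 12.7 × 97.30² = 12.7 × 9467 = 120200 N/m.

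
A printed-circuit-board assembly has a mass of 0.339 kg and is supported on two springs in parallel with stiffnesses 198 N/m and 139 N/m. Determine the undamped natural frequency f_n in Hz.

5.02 Hz

Parallel springs add: k_eq = 198 + 139 = 337.0 N/m.
ω_n = √(k_eq/m) = √(337.0/0.339) = √994.1 = 31.53 rad/s.
f_n = ω_n/(2π) = 31.53/6.283 = 5.018 Hz.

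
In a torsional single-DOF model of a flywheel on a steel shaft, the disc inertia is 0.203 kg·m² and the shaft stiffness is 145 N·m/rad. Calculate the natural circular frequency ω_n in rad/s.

26.7 rad/s

ω_n = √(k_t/J) = √(145/0.203) = √714.3 = 26.73 rad/s.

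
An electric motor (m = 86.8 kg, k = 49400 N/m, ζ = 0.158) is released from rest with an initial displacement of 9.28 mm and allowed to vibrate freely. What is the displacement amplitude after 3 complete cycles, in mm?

0.455 mm

Logarithmic decrement δ = 2πζ/√(1 − ζ²) = 2π × 0.1580/√(1 − 0.0250) = 1.005.
After n cycles, x_n/x₀ = e^(−nδ), so x_3 = 9.28 × e^(−3 × 1.005) = 9.28 × 0.04899 = 0.4546 mm.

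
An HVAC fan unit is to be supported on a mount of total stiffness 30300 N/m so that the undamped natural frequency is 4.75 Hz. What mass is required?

ω_n = 2πf_n = 2π × 4.75 = 29.85 rad/s.
m = k/ω_n² = 30300/29.85² = 30300/890.7 = 34.02 kg.

34.0 kg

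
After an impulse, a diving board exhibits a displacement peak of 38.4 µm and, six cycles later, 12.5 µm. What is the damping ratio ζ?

Logarithmic decrement δ = (1/n)·ln(x₀/x_n) = (1/6)·ln(38.4/12.5) = (1/6)·ln(3.072) = 0.1871.
ζ = δ/√(4π² + δ²) = 0.1871/√(39.48 + 0.0350) = 0.1871/6.286 = 0.02976.

0.0298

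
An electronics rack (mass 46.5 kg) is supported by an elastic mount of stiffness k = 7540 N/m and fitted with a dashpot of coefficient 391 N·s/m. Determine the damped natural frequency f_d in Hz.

ω_n = √(k/m) = √(7540/46.5) = 12.73 rad/s.
Critical damping c_c = 2√(k·m) = 2√(7540 × 46.5) = 1184 N·s/m, so ζ = c/c_c = 391/1184 = 0.3302.
ω_d = ω_n√(1 − ζ²) = 12.73 × √(1 − 0.109) = 12.02 rad/s.
f_d = ω_d/(2π) = 1.913 Hz.

1.91 Hz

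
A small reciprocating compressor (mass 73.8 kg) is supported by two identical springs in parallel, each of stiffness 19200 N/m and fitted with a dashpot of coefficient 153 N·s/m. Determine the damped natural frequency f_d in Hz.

3.63 Hz

Parallel springs add: k_eq = 2 × 19200 = 38400 N/m.
ω_n = √(k_eq/m) = √(38400/73.8) = 22.81 rad/s.
Critical damping c_c = 2√(k_eq·m) = 2√(38400 × 73.8) = 3367 N·s/m, so ζ = c/c_c = 153/3367 = 0.04544.
ω_d = ω_n√(1 − ζ²) = 22.81 × √(1 − 0.00207) = 22.79 rad/s.
f_d = ω_d/(2π) = 3.627 Hz.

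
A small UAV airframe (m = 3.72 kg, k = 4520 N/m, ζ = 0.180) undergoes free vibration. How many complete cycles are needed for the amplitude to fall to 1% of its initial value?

Logarithmic decrement δ = 2πζ/√(1 − ζ²) = 2π × 0.1800/√(1 − 0.0324) = 1.150.
x_n/x₀ = e^(−nδ) ≤ 0.01; take ln: n ≥ ln(1/0.01)/δ = 4.605/1.150 = 4.005.
So 5 complete cycles are required.

5 cycles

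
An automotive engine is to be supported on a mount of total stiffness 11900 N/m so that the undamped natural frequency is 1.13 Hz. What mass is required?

ω_n = 2πf_n = 2π × 1.13 = 7.100 rad/s.
m = k/ω_n² = 11900/7.100² = 11900/50.41 = 236.1 kg.

236 kg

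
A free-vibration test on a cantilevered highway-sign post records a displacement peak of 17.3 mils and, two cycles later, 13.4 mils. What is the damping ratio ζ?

0.0203

Logarithmic decrement δ = (1/n)·ln(x₀/x_n) = (1/2)·ln(17.3/13.4) = (1/2)·ln(1.291) = 0.1277.
ζ = δ/√(4π² + δ²) = 0.1277/√(39.48 + 0.0163) = 0.1277/6.284 = 0.02032.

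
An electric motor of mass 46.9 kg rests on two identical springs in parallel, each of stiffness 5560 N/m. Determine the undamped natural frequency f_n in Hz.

Parallel springs add: k_eq = 2 × 5560 = 11120 N/m.
ω_n = √(k_eq/m) = √(11120/46.9) = √237.1 = 15.40 rad/s.
f_n = ω_n/(2π) = 15.40/6.283 = 2.451 Hz.

2.45 Hz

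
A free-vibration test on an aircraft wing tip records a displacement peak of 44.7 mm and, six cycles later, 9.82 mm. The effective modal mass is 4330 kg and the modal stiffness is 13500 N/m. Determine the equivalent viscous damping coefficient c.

614 N·s/m

Logarithmic decrement δ = (1/n)·ln(x₀/x_n) = (1/6)·ln(44.7/9.82) = (1/6)·ln(4.552) = 0.2526.
ζ = δ/√(4π² + δ²) = 0.2526/√(39.48 + 0.0638) = 0.2526/6.288 = 0.04017.
c = ζ · 2√(km) = 0.04017 × 2√(13500 × 4330) = 0.04017 × 15290 = 614.2 N·s/m.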